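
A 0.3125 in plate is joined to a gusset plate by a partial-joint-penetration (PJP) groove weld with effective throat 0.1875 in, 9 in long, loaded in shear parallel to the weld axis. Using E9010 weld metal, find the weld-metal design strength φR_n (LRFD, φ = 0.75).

φR_n ≈ 68.3 kips

E90XX → F_EXX = 90 ksi.
Effective throat (given) t_e = 0.1875 in.
A_we = 0.1875 × 9 = 1.688 in².
F_nw = 0.6 F_EXX = 54 ksi.
φR_n = 0.75 × 54 × 1.688 = 68.34 kips.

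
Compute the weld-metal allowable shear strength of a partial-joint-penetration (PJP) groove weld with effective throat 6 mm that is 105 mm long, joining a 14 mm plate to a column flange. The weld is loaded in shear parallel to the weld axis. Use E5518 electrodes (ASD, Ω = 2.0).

E55XX → F_EXX = 550 MPa.
Effective throat (given) t_e = 6 mm.
A_we = 6 × 105 = 630 mm².
F_nw = 0.6 F_EXX = 330 MPa.
R_n/Ω = (330 × 630) / 2.0 × 10⁻³ = 104 kN.

R_n/Ω ≈ 104 kN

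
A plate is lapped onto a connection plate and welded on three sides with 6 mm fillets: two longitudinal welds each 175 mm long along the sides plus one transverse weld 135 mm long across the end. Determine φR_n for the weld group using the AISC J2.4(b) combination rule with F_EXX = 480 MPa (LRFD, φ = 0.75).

t_e = 0.707 × 6 = 4.242 mm.
R_nwl = 0.6 × 480 × 4.242 × 350 × 10⁻³ = 427.6 kN (longitudinal, 2 welds).
R_nwt = 0.6 × 480 × 4.242 × 135 × 10⁻³ = 164.9 kN (transverse, base value).
(i) R_nwl + R_nwt = 592.5 kN; (ii) 0.85 R_nwl + 1.5 R_nwt = 610.8 kN.
R_n = max = 610.8 kN [governs: (ii)]; φR_n = 458.1 kN.

φR_n ≈ 458 kN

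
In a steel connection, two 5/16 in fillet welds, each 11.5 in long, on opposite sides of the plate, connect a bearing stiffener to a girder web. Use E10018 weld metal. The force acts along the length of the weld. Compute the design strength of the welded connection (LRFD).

φR_n ≈ 229 kip

E100XX → F_EXX = 100 ksi.
Effective throat t_e = 0.707 × 0.3125 = 0.2209 in.
Total length L = 23 in; A_we = 0.2209 × 23 = 5.082 in².
F_nw = 0.6 F_EXX = 0.6 × 100 = 60 ksi.
φR_n = 0.75 × 60 × 5.082 = 228.7 kip.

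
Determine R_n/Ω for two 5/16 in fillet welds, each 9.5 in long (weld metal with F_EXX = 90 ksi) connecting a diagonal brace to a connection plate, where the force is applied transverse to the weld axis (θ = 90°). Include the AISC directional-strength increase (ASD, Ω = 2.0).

t_e = 0.707 × 0.3125 = 0.2209 in; A_we = 0.2209 × 19 = 4.198 in².
Directional factor: 1.0 + 0.5 sin^1.5(90°) = 1.5.
F_nw = 0.6 × 90 × 1.5 = 81 ksi.
R_n/Ω = (81 × 4.198) / 2.0 = 170 kip.

R_n/Ω ≈ 170 kip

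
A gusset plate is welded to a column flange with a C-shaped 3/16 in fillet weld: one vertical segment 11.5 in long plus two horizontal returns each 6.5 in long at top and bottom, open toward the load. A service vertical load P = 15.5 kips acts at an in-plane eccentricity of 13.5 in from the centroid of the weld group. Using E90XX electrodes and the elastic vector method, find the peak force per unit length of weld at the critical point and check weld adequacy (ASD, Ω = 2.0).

E90XX → F_EXX = 90 ksi.
Total weld length L_w = 24.5 in. Treat welds as unit-width lines.
Centroid: x̄ = 2×6.5×3.25 / 24.5 = 1.724 in from the vertical weld.
Polar moment about centroid: J = I_x + I_y = [11.5³/12 + 2×6.5×5.75²] + [11.5×1.724² + 2(6.5³/12 + 6.5×1.526²)] = 666.8 in³.
Direct shear f_v = P/L_w = 15.5 / 24.5 = 0.6327 kip/in (vertical).
Torsion M = P·e = 15.5 × 13.5 = 209.25 kip·in.
Critical point at (x, y) = (4.776, 5.75) from centroid. f_tx = M·y/J = 1.804 kip/in; f_ty = M·x/J = 1.499 kip/in.
Resultant f_max = √[f_tx² + (f_v + f_ty)²] = √[1.804² + (0.6327 + 1.499)²] = 2.793 kip/in.
Capacity per unit length: r_n/Ω = (1/2.0) × 0.6 × 90 × (0.707 × 0.1875) = 3.579 kip/in.
2.793 ≤ 3.579 → adequate.

f_max ≈ 2.79 kip/in; adequate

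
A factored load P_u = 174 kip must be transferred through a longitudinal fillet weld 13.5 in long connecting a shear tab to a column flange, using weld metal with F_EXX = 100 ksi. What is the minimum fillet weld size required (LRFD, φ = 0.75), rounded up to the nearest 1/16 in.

Total weld length L = 13.5 in.
Required throat t_e = P_u / (φ × 0.6 F_EXX × L) = 174 / (0.75 × 0.6 × 100 × 13.5) = 0.2864 in.
Required leg w = t_e / 0.707 = 0.4051 in → use 7/16 in.

w = 7/16 in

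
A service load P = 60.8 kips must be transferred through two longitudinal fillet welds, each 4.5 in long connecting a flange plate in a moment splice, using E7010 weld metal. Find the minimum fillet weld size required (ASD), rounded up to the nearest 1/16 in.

w = 1/2 in

E70XX → F_EXX = 70 ksi.
Total weld length L = 9 in.
Required throat t_e = P × Ω / (0.6 F_EXX × L) = 60.8 × 2.0 / (0.6 × 70 × 9) = 0.3217 in.
Required leg w = t_e / 0.707 = 0.455 in → use 1/2 in.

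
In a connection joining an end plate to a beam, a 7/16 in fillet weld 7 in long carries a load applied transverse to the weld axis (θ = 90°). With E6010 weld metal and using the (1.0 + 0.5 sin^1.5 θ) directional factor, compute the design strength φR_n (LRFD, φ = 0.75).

φR_n ≈ 87.7 kip

E60XX → F_EXX = 60 ksi.
t_e = 0.707 × 0.4375 = 0.3093 in; A_we = 0.3093 × 7 = 2.165 in².
Directional factor: 1.0 + 0.5 sin^1.5(90°) = 1.5.
F_nw = 0.6 × 60 × 1.5 = 54 ksi.
φR_n = 0.75 × 54 × 2.165 = 87.69 kip.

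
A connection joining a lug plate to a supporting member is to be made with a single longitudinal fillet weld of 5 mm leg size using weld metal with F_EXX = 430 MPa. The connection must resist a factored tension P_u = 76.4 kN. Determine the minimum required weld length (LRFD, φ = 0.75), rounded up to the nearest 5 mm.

Throat t_e = 0.707 × 5 = 3.535 mm.
φr_n = 0.75 × 0.6 × 430 × 3.535 × 10⁻³ = 0.684 kN/mm.
L_req = P_u / φr_n = 76.4 / 0.684 = 111.7 mm total.
Round up → use L = 115 mm.

L = 115 mm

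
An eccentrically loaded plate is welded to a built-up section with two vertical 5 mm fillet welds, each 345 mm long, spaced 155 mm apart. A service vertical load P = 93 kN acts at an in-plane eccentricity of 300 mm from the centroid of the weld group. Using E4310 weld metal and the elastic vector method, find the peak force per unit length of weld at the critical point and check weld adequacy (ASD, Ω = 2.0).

f_max ≈ 549 N/mm; NOT adequate

E43XX → F_EXX = 430 MPa.
Total weld length L_w = 690 mm. Treat welds as unit-width lines.
Polar moment about centroid: J = 2[d³/12 + d(b/2)²] = 2[345³/12 + 345×77.5²] = 10990000 mm³.
Direct shear f_v = P/L_w = 93×10³ / 690 = 134.8 N/mm (vertical).
Torsion M = P·e = 93×10³ × 300 = 27900000 N·mm.
Critical point at (x, y) = (77.5, 172.5) from centroid. f_tx = M·y/J = 438 N/mm; f_ty = M·x/J = 196.8 N/mm.
Resultant f_max = √[f_tx² + (f_v + f_ty)²] = √[438² + (134.8 + 196.8)²] = 549.3 N/mm.
Capacity per unit length: r_n/Ω = (1/2.0) × 0.6 × 430 × (0.707 × 5) = 456 N/mm.
549.3 > 456 → NOT adequate.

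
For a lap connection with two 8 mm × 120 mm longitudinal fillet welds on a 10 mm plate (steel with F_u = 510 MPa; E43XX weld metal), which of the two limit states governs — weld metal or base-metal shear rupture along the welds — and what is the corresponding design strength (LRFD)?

E43XX → F_EXX = 430 MPa.
t_e = 0.707 × 8 = 5.656 mm; L = 240 mm.
Weld metal: φR_n = 0.75 × 0.6 × 430 × 5.656 × 240 × 10⁻³ = 262.7 kN.
Base metal (shear rupture): φR_n = 0.75 × 0.6 × 510 × 10 × 240 × 10⁻³ = 550.8 kN.
Governing: weld metal.

φR_n ≈ 263 kN (weld metal governs)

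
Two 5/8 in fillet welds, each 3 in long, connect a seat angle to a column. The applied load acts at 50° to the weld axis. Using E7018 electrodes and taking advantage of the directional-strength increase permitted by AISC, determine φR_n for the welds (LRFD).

φR_n ≈ 112 kip

E70XX → F_EXX = 70 ksi.
t_e = 0.707 × 0.625 = 0.4419 in; A_we = 0.4419 × 6 = 2.651 in².
Directional factor: 1.0 + 0.5 sin^1.5(50°) = 1.335.
F_nw = 0.6 × 70 × 1.335 = 56.08 ksi.
φR_n = 0.75 × 56.08 × 2.651 = 111.5 kip.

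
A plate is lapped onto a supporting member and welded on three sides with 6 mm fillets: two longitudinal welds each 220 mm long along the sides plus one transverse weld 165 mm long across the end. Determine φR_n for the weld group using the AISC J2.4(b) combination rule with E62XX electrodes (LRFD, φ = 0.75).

E62XX → F_EXX = 620 MPa.
t_e = 0.707 × 6 = 4.242 mm.
R_nwl = 0.6 × 620 × 4.242 × 440 × 10⁻³ = 694.3 kN (longitudinal, 2 welds).
R_nwt = 0.6 × 620 × 4.242 × 165 × 10⁻³ = 260.4 kN (transverse, base value).
(i) R_nwl + R_nwt = 954.7 kN; (ii) 0.85 R_nwl + 1.5 R_nwt = 980.7 kN.
R_n = max = 980.7 kN [governs: (ii)]; φR_n = 735.6 kN.

φR_n ≈ 736 kN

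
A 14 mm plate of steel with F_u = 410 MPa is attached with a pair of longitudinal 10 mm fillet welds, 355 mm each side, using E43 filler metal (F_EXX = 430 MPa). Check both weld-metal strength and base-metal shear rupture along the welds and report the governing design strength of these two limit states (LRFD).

t_e = 0.707 × 10 = 7.07 mm; L = 710 mm.
Weld metal: φR_n = 0.75 × 0.6 × 430 × 7.07 × 710 × 10⁻³ = 971.3 kN.
Base metal (shear rupture): φR_n = 0.75 × 0.6 × 410 × 14 × 710 × 10⁻³ = 1834 kN.
Governing: weld metal.

φR_n ≈ 971 kN (weld metal governs)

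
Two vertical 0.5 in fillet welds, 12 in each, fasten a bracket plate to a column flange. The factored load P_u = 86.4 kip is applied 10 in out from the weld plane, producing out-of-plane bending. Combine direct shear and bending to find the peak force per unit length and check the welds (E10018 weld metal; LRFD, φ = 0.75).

f_max ≈ 18.4 kip/in; NOT adequate

E100XX → F_EXX = 100 ksi.
L_w = 2 × 12 = 24 in; section modulus (unit throat) S = 2 × L²/6 = 48 in².
Direct shear f_v = P/L_w = 86.4/24 = 3.6 kip/in.
Moment M = P × e = 86.4 × 10 = 864 kip·in; bending f_b = M/S = 18 kip/in.
f_max = √(f_v² + f_b²) = √(3.6² + 18²) = 18.36 kip/in.
φr_n = 0.75 × 0.6 × 100 × (0.707 × 0.5) = 15.91 kip/in → NOT adequate.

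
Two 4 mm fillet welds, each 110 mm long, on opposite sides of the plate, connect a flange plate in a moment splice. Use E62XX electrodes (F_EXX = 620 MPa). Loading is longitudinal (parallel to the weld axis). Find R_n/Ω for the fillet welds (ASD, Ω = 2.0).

Effective throat t_e = 0.707 × 4 = 2.828 mm.
Total length L = 220 mm; A_we = 2.828 × 220 = 622.2 mm².
F_nw = 0.6 F_EXX = 0.6 × 620 = 372 MPa.
R_n = 372 × 622.2 × 10⁻³ = 231.4 kN; R_n/Ω = 231.4/2.0 = 115.7 kN.

R_n/Ω ≈ 116 kN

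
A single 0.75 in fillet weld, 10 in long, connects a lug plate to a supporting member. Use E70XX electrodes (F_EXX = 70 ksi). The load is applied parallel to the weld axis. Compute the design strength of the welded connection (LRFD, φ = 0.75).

Effective throat t_e = 0.707 × 0.75 = 0.5302 in.
Total length L = 10 in; A_we = 0.5302 × 10 = 5.303 in².
F_nw = 0.6 F_EXX = 0.6 × 70 = 42 ksi.
φR_n = 0.75 × 42 × 5.303 = 167 kips.

φR_n ≈ 167 kips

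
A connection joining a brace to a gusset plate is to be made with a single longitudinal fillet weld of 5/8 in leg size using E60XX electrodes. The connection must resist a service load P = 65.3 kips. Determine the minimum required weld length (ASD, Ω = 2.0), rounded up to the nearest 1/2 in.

E60XX → F_EXX = 60 ksi.
Throat t_e = 0.707 × 0.625 = 0.4419 in.
r_n/Ω = (0.6 × 60 × 0.4419) / 2.0 = 7.954 kip/in.
L_req = P / (r_n/Ω) = 65.3 / 7.954 = 8.21 in total.
Round up → use L = 8.5 in.

L = 8.5 in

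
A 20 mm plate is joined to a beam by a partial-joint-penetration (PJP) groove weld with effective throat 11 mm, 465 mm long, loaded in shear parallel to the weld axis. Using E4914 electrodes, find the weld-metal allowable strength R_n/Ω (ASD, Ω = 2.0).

R_n/Ω ≈ 752 kN

E49XX → F_EXX = 490 MPa.
Effective throat (given) t_e = 11 mm.
A_we = 11 × 465 = 5115 mm².
F_nw = 0.6 F_EXX = 294 MPa.
R_n/Ω = (294 × 5115) / 2.0 × 10⁻³ = 751.9 kN.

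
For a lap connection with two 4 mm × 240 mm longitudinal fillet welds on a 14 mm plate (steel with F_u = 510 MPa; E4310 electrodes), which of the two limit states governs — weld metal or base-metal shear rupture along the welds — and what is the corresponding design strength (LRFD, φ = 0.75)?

E43XX → F_EXX = 430 MPa.
t_e = 0.707 × 4 = 2.828 mm; L = 480 mm.
Weld metal: φR_n = 0.75 × 0.6 × 430 × 2.828 × 480 × 10⁻³ = 262.7 kN.
Base metal (shear rupture): φR_n = 0.75 × 0.6 × 510 × 14 × 480 × 10⁻³ = 1542 kN.
Governing: weld metal.

φR_n ≈ 263 kN (weld metal governs)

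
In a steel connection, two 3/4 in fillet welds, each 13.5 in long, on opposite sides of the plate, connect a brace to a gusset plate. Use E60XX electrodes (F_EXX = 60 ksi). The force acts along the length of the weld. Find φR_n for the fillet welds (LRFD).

Effective throat t_e = 0.707 × 0.75 = 0.5302 in.
Total length L = 27 in; A_we = 0.5302 × 27 = 14.32 in².
F_nw = 0.6 F_EXX = 0.6 × 60 = 36 ksi.
φR_n = 0.75 × 36 × 14.32 = 386.6 kips.

φR_n ≈ 387 kips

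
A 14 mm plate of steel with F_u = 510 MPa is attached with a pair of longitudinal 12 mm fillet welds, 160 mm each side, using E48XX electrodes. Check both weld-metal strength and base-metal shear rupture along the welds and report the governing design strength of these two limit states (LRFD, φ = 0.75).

φR_n ≈ 586 kN (weld metal governs)

E48XX → F_EXX = 480 MPa.
t_e = 0.707 × 12 = 8.484 mm; L = 320 mm.
Weld metal: φR_n = 0.75 × 0.6 × 480 × 8.484 × 320 × 10⁻³ = 586.4 kN.
Base metal (shear rupture): φR_n = 0.75 × 0.6 × 510 × 14 × 320 × 10⁻³ = 1028 kN.
Governing: weld metal.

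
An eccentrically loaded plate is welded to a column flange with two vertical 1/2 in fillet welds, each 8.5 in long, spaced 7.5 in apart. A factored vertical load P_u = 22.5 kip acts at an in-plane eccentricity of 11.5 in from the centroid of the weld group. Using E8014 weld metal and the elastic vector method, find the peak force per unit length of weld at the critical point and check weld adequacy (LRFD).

E80XX → F_EXX = 80 ksi.
Total weld length L_w = 17 in. Treat welds as unit-width lines.
Polar moment about centroid: J = 2[d³/12 + d(b/2)²] = 2[8.5³/12 + 8.5×3.75²] = 341.4 in³.
Direct shear f_v = P/L_w = 22.5 / 17 = 1.324 kip/in (vertical).
Torsion M = P·e = 22.5 × 11.5 = 258.75 kip·in.
Critical point at (x, y) = (3.75, 4.25) from centroid. f_tx = M·y/J = 3.221 kip/in; f_ty = M·x/J = 2.842 kip/in.
Resultant f_max = √[f_tx² + (f_v + f_ty)²] = √[3.221² + (1.324 + 2.842)²] = 5.266 kip/in.
Capacity per unit length: φr_n = 0.75 × 0.6 × 80 × (0.707 × 0.5) = 12.73 kip/in.
5.266 ≤ 12.73 → adequate.

f_max ≈ 5.27 kip/in; adequate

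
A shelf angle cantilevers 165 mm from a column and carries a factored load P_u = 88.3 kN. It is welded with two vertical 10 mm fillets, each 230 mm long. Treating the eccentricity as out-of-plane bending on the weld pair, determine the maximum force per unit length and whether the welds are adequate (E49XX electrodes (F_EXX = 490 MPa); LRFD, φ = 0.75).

f_max ≈ 848 N/mm; adequate

L_w = 2 × 230 = 460 mm; section modulus (unit throat) S = 2 × L²/6 = 17630 mm².
Direct shear f_v = P/L_w = 88.3×10³/460 = 192 N/mm.
Moment M = P × e = 88.3×10³ × 165 = 14570000 N·mm; bending f_b = M/S = 826.2 N/mm.
f_max = √(f_v² + f_b²) = √(192² + 826.2²) = 848.3 N/mm.
φr_n = 0.75 × 0.6 × 490 × (0.707 × 10) = 1559 N/mm → adequate.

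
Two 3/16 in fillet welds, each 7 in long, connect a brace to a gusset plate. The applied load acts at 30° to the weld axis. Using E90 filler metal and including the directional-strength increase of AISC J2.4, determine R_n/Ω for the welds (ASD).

R_n/Ω ≈ 59 kips

E90XX → F_EXX = 90 ksi.
t_e = 0.707 × 0.1875 = 0.1326 in; A_we = 0.1326 × 14 = 1.856 in².
Directional factor: 1.0 + 0.5 sin^1.5(30°) = 1.177.
F_nw = 0.6 × 90 × 1.177 = 63.55 ksi.
R_n/Ω = (63.55 × 1.856) / 2.0 = 58.97 kips.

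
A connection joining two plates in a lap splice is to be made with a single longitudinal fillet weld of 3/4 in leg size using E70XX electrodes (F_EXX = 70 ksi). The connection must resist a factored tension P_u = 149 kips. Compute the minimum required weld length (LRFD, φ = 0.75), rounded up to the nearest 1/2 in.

L = 9 in

Throat t_e = 0.707 × 0.75 = 0.5302 in.
φr_n = 0.75 × 0.6 × 70 × 0.5302 = 16.7 kips/in.
L_req = P_u / φr_n = 149 / 16.7 = 8.921 in total.
Round up → use L = 9 in.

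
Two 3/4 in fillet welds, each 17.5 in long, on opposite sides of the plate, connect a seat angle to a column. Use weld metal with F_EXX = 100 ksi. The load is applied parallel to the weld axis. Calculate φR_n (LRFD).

φR_n ≈ 835 kip

Effective throat t_e = 0.707 × 0.75 = 0.5302 in.
Total length L = 35 in; A_we = 0.5302 × 35 = 18.56 in².
F_nw = 0.6 F_EXX = 0.6 × 100 = 60 ksi.
φR_n = 0.75 × 60 × 18.56 = 835.1 kip.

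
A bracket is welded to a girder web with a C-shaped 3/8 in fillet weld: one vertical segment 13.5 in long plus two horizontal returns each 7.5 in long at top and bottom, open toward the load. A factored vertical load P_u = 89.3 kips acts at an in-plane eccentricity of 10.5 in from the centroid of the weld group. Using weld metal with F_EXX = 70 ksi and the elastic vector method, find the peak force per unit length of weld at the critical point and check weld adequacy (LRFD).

Total weld length L_w = 28.5 in. Treat welds as unit-width lines.
Centroid: x̄ = 2×7.5×3.75 / 28.5 = 1.974 in from the vertical weld.
Polar moment about centroid: J = I_x + I_y = [13.5³/12 + 2×7.5×6.75²] + [13.5×1.974² + 2(7.5³/12 + 7.5×1.776²)] = 1059 in³.
Direct shear f_v = P/L_w = 89.3 / 28.5 = 3.133 kip/in (vertical).
Torsion M = P·e = 89.3 × 10.5 = 937.65 kip·in.
Critical point at (x, y) = (5.526, 6.75) from centroid. f_tx = M·y/J = 5.978 kip/in; f_ty = M·x/J = 4.894 kip/in.
Resultant f_max = √[f_tx² + (f_v + f_ty)²] = √[5.978² + (3.133 + 4.894)²] = 10.01 kip/in.
Capacity per unit length: φr_n = 0.75 × 0.6 × 70 × (0.707 × 0.375) = 8.351 kip/in.
10.01 > 8.351 → NOT adequate.

f_max ≈ 10 kip/in; NOT adequate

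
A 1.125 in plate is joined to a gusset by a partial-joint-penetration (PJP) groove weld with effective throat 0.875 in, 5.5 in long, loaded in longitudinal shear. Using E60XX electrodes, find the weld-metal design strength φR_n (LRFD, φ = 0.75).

φR_n ≈ 130 kip

E60XX → F_EXX = 60 ksi.
Effective throat (given) t_e = 0.875 in.
A_we = 0.875 × 5.5 = 4.812 in².
F_nw = 0.6 F_EXX = 36 ksi.
φR_n = 0.75 × 36 × 4.812 = 129.9 kip.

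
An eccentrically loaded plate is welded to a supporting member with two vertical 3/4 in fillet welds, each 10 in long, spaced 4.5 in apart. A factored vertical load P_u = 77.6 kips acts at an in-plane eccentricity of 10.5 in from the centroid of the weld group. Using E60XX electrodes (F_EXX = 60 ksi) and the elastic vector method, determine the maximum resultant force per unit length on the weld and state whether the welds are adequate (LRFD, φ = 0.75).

f_max ≈ 18.6 kip/in; NOT adequate

Total weld length L_w = 20 in. Treat welds as unit-width lines.
Polar moment about centroid: J = 2[d³/12 + d(b/2)²] = 2[10³/12 + 10×2.25²] = 267.9 in³.
Direct shear f_v = P/L_w = 77.6 / 20 = 3.88 kip/in (vertical).
Torsion M = P·e = 77.6 × 10.5 = 814.8 kip·in.
Critical point at (x, y) = (2.25, 5) from centroid. f_tx = M·y/J = 15.21 kip/in; f_ty = M·x/J = 6.843 kip/in.
Resultant f_max = √[f_tx² + (f_v + f_ty)²] = √[15.21² + (3.88 + 6.843)²] = 18.61 kip/in.
Capacity per unit length: φr_n = 0.75 × 0.6 × 60 × (0.707 × 0.75) = 14.32 kip/in.
18.61 > 14.32 → NOT adequate.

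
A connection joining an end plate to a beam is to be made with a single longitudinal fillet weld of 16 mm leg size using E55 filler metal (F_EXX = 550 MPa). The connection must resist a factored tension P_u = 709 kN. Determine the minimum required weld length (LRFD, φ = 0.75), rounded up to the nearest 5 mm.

Throat t_e = 0.707 × 16 = 11.31 mm.
φr_n = 0.75 × 0.6 × 550 × 11.31 × 10⁻³ = 2.8 kN/mm.
L_req = P_u / φr_n = 709 / 2.8 = 253.2 mm total.
Round up → use L = 255 mm.

L = 255 mm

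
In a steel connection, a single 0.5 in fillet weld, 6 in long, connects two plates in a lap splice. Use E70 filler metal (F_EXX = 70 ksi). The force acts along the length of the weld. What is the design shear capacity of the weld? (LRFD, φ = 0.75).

Effective throat t_e = 0.707 × 0.5 = 0.3535 in.
Total length L = 6 in; A_we = 0.3535 × 6 = 2.121 in².
F_nw = 0.6 F_EXX = 0.6 × 70 = 42 ksi.
φR_n = 0.75 × 42 × 2.121 = 66.81 kips.

φR_n ≈ 66.8 kips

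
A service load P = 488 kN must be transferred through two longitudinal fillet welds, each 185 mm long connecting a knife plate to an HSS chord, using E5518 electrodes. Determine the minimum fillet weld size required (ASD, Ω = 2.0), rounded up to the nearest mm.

E55XX → F_EXX = 550 MPa.
Total weld length L = 370 mm.
Required throat t_e = P × Ω / (0.6 F_EXX × L) = 488 × 2.0 / (0.6 × 550 × 370 × 10⁻³) = 7.993 mm.
Required leg w = t_e / 0.707 = 11.31 mm → use 12 mm.

w = 12 mm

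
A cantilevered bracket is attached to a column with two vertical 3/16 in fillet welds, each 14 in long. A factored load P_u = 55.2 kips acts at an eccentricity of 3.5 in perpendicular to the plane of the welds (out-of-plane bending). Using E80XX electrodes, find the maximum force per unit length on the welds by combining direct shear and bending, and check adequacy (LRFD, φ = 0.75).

E80XX → F_EXX = 80 ksi.
L_w = 2 × 14 = 28 in; section modulus (unit throat) S = 2 × L²/6 = 65.33 in².
Direct shear f_v = P/L_w = 55.2/28 = 1.971 kip/in.
Moment M = P × e = 55.2 × 3.5 = 193.2 kip·in; bending f_b = M/S = 2.957 kip/in.
f_max = √(f_v² + f_b²) = √(1.971² + 2.957²) = 3.554 kip/in.
φr_n = 0.75 × 0.6 × 80 × (0.707 × 0.1875) = 4.772 kip/in → adequate.

f_max ≈ 3.55 kip/in; adequate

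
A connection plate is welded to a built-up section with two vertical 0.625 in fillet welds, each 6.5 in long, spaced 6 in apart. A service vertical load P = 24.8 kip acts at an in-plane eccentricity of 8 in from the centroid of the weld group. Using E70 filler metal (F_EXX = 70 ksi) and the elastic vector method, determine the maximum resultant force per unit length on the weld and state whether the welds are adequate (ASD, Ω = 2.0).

f_max ≈ 6.83 kip/in; adequate

Total weld length L_w = 13 in. Treat welds as unit-width lines.
Polar moment about centroid: J = 2[d³/12 + d(b/2)²] = 2[6.5³/12 + 6.5×3²] = 162.8 in³.
Direct shear f_v = P/L_w = 24.8 / 13 = 1.908 kip/in (vertical).
Torsion M = P·e = 24.8 × 8 = 198.4 kip·in.
Critical point at (x, y) = (3, 3.25) from centroid. f_tx = M·y/J = 3.961 kip/in; f_ty = M·x/J = 3.657 kip/in.
Resultant f_max = √[f_tx² + (f_v + f_ty)²] = √[3.961² + (1.908 + 3.657)²] = 6.83 kip/in.
Capacity per unit length: r_n/Ω = (1/2.0) × 0.6 × 70 × (0.707 × 0.625) = 9.279 kip/in.
6.83 ≤ 9.279 → adequate.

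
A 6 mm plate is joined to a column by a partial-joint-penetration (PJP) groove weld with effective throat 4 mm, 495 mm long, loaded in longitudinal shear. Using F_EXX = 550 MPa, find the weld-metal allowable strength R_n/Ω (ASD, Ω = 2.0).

R_n/Ω ≈ 327 kN

Effective throat (given) t_e = 4 mm.
A_we = 4 × 495 = 1980 mm².
F_nw = 0.6 F_EXX = 330 MPa.
R_n/Ω = (330 × 1980) / 2.0 × 10⁻³ = 326.7 kN.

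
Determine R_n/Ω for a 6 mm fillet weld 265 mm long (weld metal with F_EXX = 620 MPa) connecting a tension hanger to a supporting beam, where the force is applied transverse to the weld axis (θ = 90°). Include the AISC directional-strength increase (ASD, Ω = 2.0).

t_e = 0.707 × 6 = 4.242 mm; A_we = 4.242 × 265 = 1124 mm².
Directional factor: 1.0 + 0.5 sin^1.5(90°) = 1.5.
F_nw = 0.6 × 620 × 1.5 = 558 MPa.
R_n/Ω = (558 × 1124) / 2.0 × 10⁻³ = 313.6 kN.

R_n/Ω ≈ 314 kN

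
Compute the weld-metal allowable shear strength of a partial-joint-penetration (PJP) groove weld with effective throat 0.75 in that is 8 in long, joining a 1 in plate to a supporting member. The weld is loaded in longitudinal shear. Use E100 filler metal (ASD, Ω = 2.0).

E100XX → F_EXX = 100 ksi.
Effective throat (given) t_e = 0.75 in.
A_we = 0.75 × 8 = 6 in².
F_nw = 0.6 F_EXX = 60 ksi.
R_n/Ω = (60 × 6) / 2.0 = 180 kip.

R_n/Ω ≈ 180 kip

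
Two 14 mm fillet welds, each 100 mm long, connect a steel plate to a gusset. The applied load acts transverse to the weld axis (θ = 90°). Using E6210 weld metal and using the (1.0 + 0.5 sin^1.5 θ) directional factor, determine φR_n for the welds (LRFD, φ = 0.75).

φR_n ≈ 828 kN

E62XX → F_EXX = 620 MPa.
t_e = 0.707 × 14 = 9.898 mm; A_we = 9.898 × 200 = 1980 mm².
Directional factor: 1.0 + 0.5 sin^1.5(90°) = 1.5.
F_nw = 0.6 × 620 × 1.5 = 558 MPa.
φR_n = 0.75 × 558 × 1980 × 10⁻³ = 828.5 kN.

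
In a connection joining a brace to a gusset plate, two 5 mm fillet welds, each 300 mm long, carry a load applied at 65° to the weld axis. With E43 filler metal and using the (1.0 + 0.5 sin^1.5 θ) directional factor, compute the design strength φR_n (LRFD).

E43XX → F_EXX = 430 MPa.
t_e = 0.707 × 5 = 3.535 mm; A_we = 3.535 × 600 = 2121 mm².
Directional factor: 1.0 + 0.5 sin^1.5(65°) = 1.431.
F_nw = 0.6 × 430 × 1.431 = 369.3 MPa.
φR_n = 0.75 × 369.3 × 2121 × 10⁻³ = 587.5 kN.

φR_n ≈ 587 kN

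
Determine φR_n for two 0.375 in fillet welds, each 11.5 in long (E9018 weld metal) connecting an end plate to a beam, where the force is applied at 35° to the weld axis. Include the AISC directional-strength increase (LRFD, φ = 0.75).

φR_n ≈ 301 kip

E90XX → F_EXX = 90 ksi.
t_e = 0.707 × 0.375 = 0.2651 in; A_we = 0.2651 × 23 = 6.098 in².
Directional factor: 1.0 + 0.5 sin^1.5(35°) = 1.217.
F_nw = 0.6 × 90 × 1.217 = 65.73 ksi.
φR_n = 0.75 × 65.73 × 6.098 = 300.6 kip.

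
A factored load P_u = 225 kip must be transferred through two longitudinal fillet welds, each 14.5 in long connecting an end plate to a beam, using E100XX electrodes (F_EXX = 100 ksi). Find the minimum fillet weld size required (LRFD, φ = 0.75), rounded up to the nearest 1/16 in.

Total weld length L = 29 in.
Required throat t_e = P_u / (φ × 0.6 F_EXX × L) = 225 / (0.75 × 0.6 × 100 × 29) = 0.1724 in.
Required leg w = t_e / 0.707 = 0.2439 in → use 1/4 in.

w = 1/4 in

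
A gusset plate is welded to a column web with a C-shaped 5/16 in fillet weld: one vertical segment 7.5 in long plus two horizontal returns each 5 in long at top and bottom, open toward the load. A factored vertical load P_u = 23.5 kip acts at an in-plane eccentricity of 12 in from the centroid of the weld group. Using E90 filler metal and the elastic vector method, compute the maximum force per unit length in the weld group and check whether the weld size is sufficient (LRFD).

E90XX → F_EXX = 90 ksi.
Total weld length L_w = 17.5 in. Treat welds as unit-width lines.
Centroid: x̄ = 2×5×2.5 / 17.5 = 1.429 in from the vertical weld.
Polar moment about centroid: J = I_x + I_y = [7.5³/12 + 2×5×3.75²] + [7.5×1.429² + 2(5³/12 + 5×1.071²)] = 223.4 in³.
Direct shear f_v = P/L_w = 23.5 / 17.5 = 1.343 kip/in (vertical).
Torsion M = P·e = 23.5 × 12 = 282 kip·in.
Critical point at (x, y) = (3.571, 3.75) from centroid. f_tx = M·y/J = 4.734 kip/in; f_ty = M·x/J = 4.508 kip/in.
Resultant f_max = √[f_tx² + (f_v + f_ty)²] = √[4.734² + (1.343 + 4.508)²] = 7.526 kip/in.
Capacity per unit length: φr_n = 0.75 × 0.6 × 90 × (0.707 × 0.3125) = 8.948 kip/in.
7.526 ≤ 8.948 → adequate.

f_max ≈ 7.53 kip/in; adequate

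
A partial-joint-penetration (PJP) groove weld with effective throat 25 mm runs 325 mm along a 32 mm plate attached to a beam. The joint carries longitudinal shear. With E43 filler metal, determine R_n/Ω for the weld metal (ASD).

E43XX → F_EXX = 430 MPa.
Effective throat (given) t_e = 25 mm.
A_we = 25 × 325 = 8125 mm².
F_nw = 0.6 F_EXX = 258 MPa.
R_n/Ω = (258 × 8125) / 2.0 × 10⁻³ = 1048 kN.

R_n/Ω ≈ 1050 kN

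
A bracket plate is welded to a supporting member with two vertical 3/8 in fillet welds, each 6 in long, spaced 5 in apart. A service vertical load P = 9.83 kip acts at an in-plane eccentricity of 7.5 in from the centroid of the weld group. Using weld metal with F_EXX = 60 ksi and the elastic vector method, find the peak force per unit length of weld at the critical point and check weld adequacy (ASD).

f_max ≈ 3.18 kip/in; adequate

Total weld length L_w = 12 in. Treat welds as unit-width lines.
Polar moment about centroid: J = 2[d³/12 + d(b/2)²] = 2[6³/12 + 6×2.5²] = 111 in³.
Direct shear f_v = P/L_w = 9.83 / 12 = 0.8192 kip/in (vertical).
Torsion M = P·e = 9.83 × 7.5 = 73.725 kip·in.
Critical point at (x, y) = (2.5, 3) from centroid. f_tx = M·y/J = 1.993 kip/in; f_ty = M·x/J = 1.66 kip/in.
Resultant f_max = √[f_tx² + (f_v + f_ty)²] = √[1.993² + (0.8192 + 1.66)²] = 3.181 kip/in.
Capacity per unit length: r_n/Ω = (1/2.0) × 0.6 × 60 × (0.707 × 0.375) = 4.772 kip/in.
3.181 ≤ 4.772 → adequate.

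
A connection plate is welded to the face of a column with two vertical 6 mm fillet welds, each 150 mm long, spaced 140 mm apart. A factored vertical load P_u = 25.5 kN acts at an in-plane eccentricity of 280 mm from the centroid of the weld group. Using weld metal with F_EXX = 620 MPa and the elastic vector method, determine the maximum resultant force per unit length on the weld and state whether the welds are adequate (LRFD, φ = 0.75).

f_max ≈ 423 N/mm; adequate

Total weld length L_w = 300 mm. Treat welds as unit-width lines.
Polar moment about centroid: J = 2[d³/12 + d(b/2)²] = 2[150³/12 + 150×70²] = 2032000 mm³.
Direct shear f_v = P/L_w = 25.5×10³ / 300 = 85 N/mm (vertical).
Torsion M = P·e = 25.5×10³ × 280 = 7140000 N·mm.
Critical point at (x, y) = (70, 75) from centroid. f_tx = M·y/J = 263.5 N/mm; f_ty = M·x/J = 245.9 N/mm.
Resultant f_max = √[f_tx² + (f_v + f_ty)²] = √[263.5² + (85 + 245.9)²] = 423 N/mm.
Capacity per unit length: φr_n = 0.75 × 0.6 × 620 × (0.707 × 6) = 1184 N/mm.
423 ≤ 1184 → adequate.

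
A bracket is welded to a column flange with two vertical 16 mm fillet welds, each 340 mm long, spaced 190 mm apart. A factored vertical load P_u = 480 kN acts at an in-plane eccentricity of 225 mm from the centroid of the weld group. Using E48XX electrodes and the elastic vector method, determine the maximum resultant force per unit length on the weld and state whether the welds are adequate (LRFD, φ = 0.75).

f_max ≈ 2090 N/mm; adequate

E48XX → F_EXX = 480 MPa.
Total weld length L_w = 680 mm. Treat welds as unit-width lines.
Polar moment about centroid: J = 2[d³/12 + d(b/2)²] = 2[340³/12 + 340×95²] = 12690000 mm³.
Direct shear f_v = P/L_w = 480×10³ / 680 = 705.9 N/mm (vertical).
Torsion M = P·e = 480×10³ × 225 = 108000000 N·mm.
Critical point at (x, y) = (95, 170) from centroid. f_tx = M·y/J = 1447 N/mm; f_ty = M·x/J = 808.7 N/mm.
Resultant f_max = √[f_tx² + (f_v + f_ty)²] = √[1447² + (705.9 + 808.7)²] = 2095 N/mm.
Capacity per unit length: φr_n = 0.75 × 0.6 × 480 × (0.707 × 16) = 2443 N/mm.
2095 ≤ 2443 → adequate.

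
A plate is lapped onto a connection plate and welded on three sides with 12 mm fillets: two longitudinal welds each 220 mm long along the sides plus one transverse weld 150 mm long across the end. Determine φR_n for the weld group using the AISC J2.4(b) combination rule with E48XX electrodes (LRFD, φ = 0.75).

φR_n ≈ 1100 kN

E48XX → F_EXX = 480 MPa.
t_e = 0.707 × 12 = 8.484 mm.
R_nwl = 0.6 × 480 × 8.484 × 440 × 10⁻³ = 1075 kN (longitudinal, 2 welds).
R_nwt = 0.6 × 480 × 8.484 × 150 × 10⁻³ = 366.5 kN (transverse, base value).
(i) R_nwl + R_nwt = 1442 kN; (ii) 0.85 R_nwl + 1.5 R_nwt = 1464 kN.
R_n = max = 1464 kN [governs: (ii)]; φR_n = 1098 kN.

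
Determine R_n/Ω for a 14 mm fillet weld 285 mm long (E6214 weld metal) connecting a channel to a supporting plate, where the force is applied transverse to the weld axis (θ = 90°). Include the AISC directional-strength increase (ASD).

R_n/Ω ≈ 787 kN

E62XX → F_EXX = 620 MPa.
t_e = 0.707 × 14 = 9.898 mm; A_we = 9.898 × 285 = 2821 mm².
Directional factor: 1.0 + 0.5 sin^1.5(90°) = 1.5.
F_nw = 0.6 × 620 × 1.5 = 558 MPa.
R_n/Ω = (558 × 2821) / 2.0 × 10⁻³ = 787 kN.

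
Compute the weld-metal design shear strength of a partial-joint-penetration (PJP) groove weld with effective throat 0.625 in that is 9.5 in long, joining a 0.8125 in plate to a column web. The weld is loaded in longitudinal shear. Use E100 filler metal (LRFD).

φR_n ≈ 267 kip

E100XX → F_EXX = 100 ksi.
Effective throat (given) t_e = 0.625 in.
A_we = 0.625 × 9.5 = 5.938 in².
F_nw = 0.6 F_EXX = 60 ksi.
φR_n = 0.75 × 60 × 5.938 = 267.2 kip.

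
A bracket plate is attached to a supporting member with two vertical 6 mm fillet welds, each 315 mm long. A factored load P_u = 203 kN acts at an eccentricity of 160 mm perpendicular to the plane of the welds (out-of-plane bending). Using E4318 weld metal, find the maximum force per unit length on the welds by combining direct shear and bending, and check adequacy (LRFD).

f_max ≈ 1030 N/mm; NOT adequate

E43XX → F_EXX = 430 MPa.
L_w = 2 × 315 = 630 mm; section modulus (unit throat) S = 2 × L²/6 = 33080 mm².
Direct shear f_v = P/L_w = 203×10³/630 = 322.2 N/mm.
Moment M = P × e = 203×10³ × 160 = 32480000 N·mm; bending f_b = M/S = 982 N/mm.
f_max = √(f_v² + f_b²) = √(322.2² + 982²) = 1034 N/mm.
φr_n = 0.75 × 0.6 × 430 × (0.707 × 6) = 820.8 N/mm → NOT adequate.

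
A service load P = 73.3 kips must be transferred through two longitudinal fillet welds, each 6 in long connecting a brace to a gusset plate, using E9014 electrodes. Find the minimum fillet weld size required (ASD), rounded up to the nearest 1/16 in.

w = 3/8 in

E90XX → F_EXX = 90 ksi.
Total weld length L = 12 in.
Required throat t_e = P × Ω / (0.6 F_EXX × L) = 73.3 × 2.0 / (0.6 × 90 × 12) = 0.2262 in.
Required leg w = t_e / 0.707 = 0.32 in → use 3/8 in.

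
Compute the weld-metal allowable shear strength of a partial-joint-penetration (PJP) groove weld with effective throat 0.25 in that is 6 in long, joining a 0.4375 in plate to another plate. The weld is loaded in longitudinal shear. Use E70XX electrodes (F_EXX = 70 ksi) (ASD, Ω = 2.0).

Effective throat (given) t_e = 0.25 in.
A_we = 0.25 × 6 = 1.5 in².
F_nw = 0.6 F_EXX = 42 ksi.
R_n/Ω = (42 × 1.5) / 2.0 = 31.5 kips.

R_n/Ω ≈ 31.5 kips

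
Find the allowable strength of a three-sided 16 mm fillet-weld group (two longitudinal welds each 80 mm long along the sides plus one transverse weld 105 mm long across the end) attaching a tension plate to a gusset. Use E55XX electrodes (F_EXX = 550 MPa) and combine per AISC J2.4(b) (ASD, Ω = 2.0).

t_e = 0.707 × 16 = 11.31 mm.
R_nwl = 0.6 × 550 × 11.31 × 160 × 10⁻³ = 597.3 kN (longitudinal, 2 welds).
R_nwt = 0.6 × 550 × 11.31 × 105 × 10⁻³ = 392 kN (transverse, base value).
(i) R_nwl + R_nwt = 989.2 kN; (ii) 0.85 R_nwl + 1.5 R_nwt = 1096 kN.
R_n = max = 1096 kN [governs: (ii)]; R_n/Ω = 547.8 kN.

R_n/Ω ≈ 548 kN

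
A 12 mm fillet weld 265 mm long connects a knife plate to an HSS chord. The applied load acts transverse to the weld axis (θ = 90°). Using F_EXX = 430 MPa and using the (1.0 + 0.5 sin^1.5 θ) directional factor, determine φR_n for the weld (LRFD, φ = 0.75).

t_e = 0.707 × 12 = 8.484 mm; A_we = 8.484 × 265 = 2248 mm².
Directional factor: 1.0 + 0.5 sin^1.5(90°) = 1.5.
F_nw = 0.6 × 430 × 1.5 = 387 MPa.
φR_n = 0.75 × 387 × 2248 × 10⁻³ = 652.6 kN.

φR_n ≈ 653 kN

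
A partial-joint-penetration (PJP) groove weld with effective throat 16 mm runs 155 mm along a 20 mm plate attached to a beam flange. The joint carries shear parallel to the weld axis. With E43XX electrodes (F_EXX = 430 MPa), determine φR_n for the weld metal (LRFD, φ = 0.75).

Effective throat (given) t_e = 16 mm.
A_we = 16 × 155 = 2480 mm².
F_nw = 0.6 F_EXX = 258 MPa.
φR_n = 0.75 × 258 × 2480 × 10⁻³ = 479.9 kN.

φR_n ≈ 480 kN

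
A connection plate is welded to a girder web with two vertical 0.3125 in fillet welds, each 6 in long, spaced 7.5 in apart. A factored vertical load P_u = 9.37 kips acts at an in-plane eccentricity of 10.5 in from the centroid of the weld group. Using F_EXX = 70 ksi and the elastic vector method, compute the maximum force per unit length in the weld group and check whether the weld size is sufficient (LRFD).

Total weld length L_w = 12 in. Treat welds as unit-width lines.
Polar moment about centroid: J = 2[d³/12 + d(b/2)²] = 2[6³/12 + 6×3.75²] = 204.8 in³.
Direct shear f_v = P/L_w = 9.37 / 12 = 0.7808 kip/in (vertical).
Torsion M = P·e = 9.37 × 10.5 = 98.385 kip·in.
Critical point at (x, y) = (3.75, 3) from centroid. f_tx = M·y/J = 1.442 kip/in; f_ty = M·x/J = 1.802 kip/in.
Resultant f_max = √[f_tx² + (f_v + f_ty)²] = √[1.442² + (0.7808 + 1.802)²] = 2.958 kip/in.
Capacity per unit length: φr_n = 0.75 × 0.6 × 70 × (0.707 × 0.3125) = 6.96 kip/in.
2.958 ≤ 6.96 → adequate.

f_max ≈ 2.96 kip/in; adequate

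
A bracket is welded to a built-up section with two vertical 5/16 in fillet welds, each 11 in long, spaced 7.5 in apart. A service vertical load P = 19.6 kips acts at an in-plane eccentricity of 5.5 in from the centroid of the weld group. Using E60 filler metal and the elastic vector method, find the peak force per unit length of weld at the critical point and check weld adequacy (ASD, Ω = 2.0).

f_max ≈ 1.99 kip/in; adequate

E60XX → F_EXX = 60 ksi.
Total weld length L_w = 22 in. Treat welds as unit-width lines.
Polar moment about centroid: J = 2[d³/12 + d(b/2)²] = 2[11³/12 + 11×3.75²] = 531.2 in³.
Direct shear f_v = P/L_w = 19.6 / 22 = 0.8909 kip/in (vertical).
Torsion M = P·e = 19.6 × 5.5 = 107.8 kip·in.
Critical point at (x, y) = (3.75, 5.5) from centroid. f_tx = M·y/J = 1.116 kip/in; f_ty = M·x/J = 0.761 kip/in.
Resultant f_max = √[f_tx² + (f_v + f_ty)²] = √[1.116² + (0.8909 + 0.761)²] = 1.994 kip/in.
Capacity per unit length: r_n/Ω = (1/2.0) × 0.6 × 60 × (0.707 × 0.3125) = 3.977 kip/in.
1.994 ≤ 3.977 → adequate.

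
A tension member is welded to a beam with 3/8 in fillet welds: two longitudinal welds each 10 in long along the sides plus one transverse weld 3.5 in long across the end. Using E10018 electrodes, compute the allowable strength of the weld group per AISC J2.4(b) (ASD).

R_n/Ω ≈ 187 kips

E100XX → F_EXX = 100 ksi.
t_e = 0.707 × 0.375 = 0.2651 in.
R_nwl = 0.6 × 100 × 0.2651 × 20 = 318.2 kips (longitudinal, 2 welds).
R_nwt = 0.6 × 100 × 0.2651 × 3.5 = 55.68 kips (transverse, base value).
(i) R_nwl + R_nwt = 373.8 kips; (ii) 0.85 R_nwl + 1.5 R_nwt = 353.9 kips.
R_n = max = 373.8 kips [governs: (i)]; R_n/Ω = 186.9 kips.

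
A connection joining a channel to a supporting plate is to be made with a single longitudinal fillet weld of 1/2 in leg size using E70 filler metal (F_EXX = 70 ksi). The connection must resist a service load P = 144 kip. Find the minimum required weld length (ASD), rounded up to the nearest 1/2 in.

Throat t_e = 0.707 × 0.5 = 0.3535 in.
r_n/Ω = (0.6 × 70 × 0.3535) / 2.0 = 7.423 kip/in.
L_req = P / (r_n/Ω) = 144 / 7.423 = 19.4 in total.
Round up → use L = 19.5 in.

L = 19.5 in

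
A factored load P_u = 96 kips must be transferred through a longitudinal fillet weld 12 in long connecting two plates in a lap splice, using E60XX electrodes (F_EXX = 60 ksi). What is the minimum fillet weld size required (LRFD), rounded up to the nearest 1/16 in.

Total weld length L = 12 in.
Required throat t_e = P_u / (φ × 0.6 F_EXX × L) = 96 / (0.75 × 0.6 × 60 × 12) = 0.2963 in.
Required leg w = t_e / 0.707 = 0.4191 in → use 7/16 in.

w = 7/16 in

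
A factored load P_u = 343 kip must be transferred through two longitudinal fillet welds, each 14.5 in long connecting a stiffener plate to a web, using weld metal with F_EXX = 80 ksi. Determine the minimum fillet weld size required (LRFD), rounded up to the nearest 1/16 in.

w = 1/2 in

Total weld length L = 29 in.
Required throat t_e = P_u / (φ × 0.6 F_EXX × L) = 343 / (0.75 × 0.6 × 80 × 29) = 0.3285 in.
Required leg w = t_e / 0.707 = 0.4647 in → use 1/2 in.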